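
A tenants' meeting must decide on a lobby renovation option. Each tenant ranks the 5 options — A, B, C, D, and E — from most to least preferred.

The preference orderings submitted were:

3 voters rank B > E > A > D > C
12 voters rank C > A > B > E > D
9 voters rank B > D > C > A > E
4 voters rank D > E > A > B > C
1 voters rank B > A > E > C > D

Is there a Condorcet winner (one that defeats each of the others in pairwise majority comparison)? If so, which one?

Head-to-head results (29 voters total):
A vs B: A wins 16–13.
A vs C: C wins 21–8.
A vs D: A wins 16–13.
A vs E: A wins 22–7.
B vs C: B wins 17–12.
B vs D: B wins 25–4.
B vs E: B wins 25–4.
C vs D: D wins 16–13.
C vs E: C wins 21–8.
D vs E: E wins 16–13.
No candidate beats all others: A beats B beats C beats A, a majority cycle.

There is no Condorcet winner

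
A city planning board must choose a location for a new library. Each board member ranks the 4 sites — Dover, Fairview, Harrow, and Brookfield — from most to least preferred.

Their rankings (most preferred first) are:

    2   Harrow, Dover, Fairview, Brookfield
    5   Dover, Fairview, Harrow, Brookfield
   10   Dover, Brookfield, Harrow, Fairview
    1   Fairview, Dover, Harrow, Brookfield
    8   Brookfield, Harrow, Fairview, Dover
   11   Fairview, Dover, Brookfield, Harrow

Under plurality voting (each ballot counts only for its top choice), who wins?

First-place vote totals:
  Dover: 15
  Fairview: 12
  Harrow: 2
  Brookfield: 8
Dover has the most first-place votes.

Dover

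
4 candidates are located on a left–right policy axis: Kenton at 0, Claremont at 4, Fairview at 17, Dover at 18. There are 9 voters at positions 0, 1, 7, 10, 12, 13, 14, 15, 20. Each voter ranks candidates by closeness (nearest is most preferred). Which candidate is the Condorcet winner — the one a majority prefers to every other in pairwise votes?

With single-peaked preferences on a line, the Condorcet winner is the candidate closest to the median voter.
The median voter (position 12) is closest to Fairview at 17.
Check: Fairview vs Claremont — voters closer to Fairview: 5 of 9.

Fairview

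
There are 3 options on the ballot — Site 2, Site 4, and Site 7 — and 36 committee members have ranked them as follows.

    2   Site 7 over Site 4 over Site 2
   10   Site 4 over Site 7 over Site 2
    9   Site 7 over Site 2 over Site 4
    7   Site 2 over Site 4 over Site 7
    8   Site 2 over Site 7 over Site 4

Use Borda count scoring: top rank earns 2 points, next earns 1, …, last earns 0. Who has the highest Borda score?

Borda scores:
  Site 2: 2·0 + 10·0 + 9·1 + 7·2 + 8·2 = 39
  Site 4: 2·1 + 10·2 + 9·0 + 7·1 + 8·0 = 29
  Site 7: 2·2 + 10·1 + 9·2 + 7·0 + 8·1 = 40
Site 7 has the highest total.

Site 7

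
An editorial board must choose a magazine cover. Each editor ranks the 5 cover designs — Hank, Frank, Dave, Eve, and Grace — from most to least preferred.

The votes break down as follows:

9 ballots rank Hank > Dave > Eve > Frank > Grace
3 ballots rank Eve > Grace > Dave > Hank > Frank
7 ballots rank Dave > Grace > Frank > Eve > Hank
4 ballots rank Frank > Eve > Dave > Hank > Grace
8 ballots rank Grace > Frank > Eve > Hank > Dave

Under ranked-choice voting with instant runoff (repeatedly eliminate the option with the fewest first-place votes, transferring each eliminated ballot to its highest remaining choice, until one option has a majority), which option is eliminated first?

Round 1: Hank 9, Grace 8, Dave 7, Frank 4, Eve 3. Eve has the fewest and is eliminated.
Round 2: Grace 11, Hank 9, Dave 7, Frank 4. Frank has the fewest and is eliminated.
Round 3: Dave 11, Grace 11, Hank 9. Hank has the fewest and is eliminated.
Round 4: Dave 20, Grace 11. Dave has a majority.

Eve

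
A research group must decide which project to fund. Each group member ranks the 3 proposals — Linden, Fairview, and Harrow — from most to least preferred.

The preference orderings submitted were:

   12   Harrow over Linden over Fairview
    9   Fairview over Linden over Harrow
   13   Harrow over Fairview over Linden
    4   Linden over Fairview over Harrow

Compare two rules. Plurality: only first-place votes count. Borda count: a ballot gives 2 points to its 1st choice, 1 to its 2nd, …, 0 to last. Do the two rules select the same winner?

Plurality first-place counts: Linden 4, Fairview 9, Harrow 25 → Harrow.
Borda totals: Linden 29, Fairview 35, Harrow 50 → Harrow.
The two rules agree on Harrow.

Yes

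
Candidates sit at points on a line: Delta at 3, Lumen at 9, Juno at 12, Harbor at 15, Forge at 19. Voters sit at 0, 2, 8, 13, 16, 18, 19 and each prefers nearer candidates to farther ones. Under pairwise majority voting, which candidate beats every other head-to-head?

Juno

With single-peaked preferences on a line, the Condorcet winner is the candidate closest to the median voter.
The median voter (position 13) is closest to Juno at 12.
Check: Juno vs Forge — voters closer to Juno: 4 of 7.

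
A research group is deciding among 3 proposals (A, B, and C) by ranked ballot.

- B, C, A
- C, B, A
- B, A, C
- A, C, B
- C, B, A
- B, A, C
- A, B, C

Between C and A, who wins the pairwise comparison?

A

Ballots ranking C above A: 3.
Ballots ranking A above C: 4.
A wins the head-to-head, 4–3.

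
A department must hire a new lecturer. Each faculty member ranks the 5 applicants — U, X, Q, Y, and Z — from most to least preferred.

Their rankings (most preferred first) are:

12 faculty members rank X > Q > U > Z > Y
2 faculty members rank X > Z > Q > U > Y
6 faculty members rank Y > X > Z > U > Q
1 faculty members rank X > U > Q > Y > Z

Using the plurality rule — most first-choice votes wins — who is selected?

First-place vote totals:
  U: 0
  X: 15
  Q: 0
  Y: 6
  Z: 0
X has the most first-place votes.

X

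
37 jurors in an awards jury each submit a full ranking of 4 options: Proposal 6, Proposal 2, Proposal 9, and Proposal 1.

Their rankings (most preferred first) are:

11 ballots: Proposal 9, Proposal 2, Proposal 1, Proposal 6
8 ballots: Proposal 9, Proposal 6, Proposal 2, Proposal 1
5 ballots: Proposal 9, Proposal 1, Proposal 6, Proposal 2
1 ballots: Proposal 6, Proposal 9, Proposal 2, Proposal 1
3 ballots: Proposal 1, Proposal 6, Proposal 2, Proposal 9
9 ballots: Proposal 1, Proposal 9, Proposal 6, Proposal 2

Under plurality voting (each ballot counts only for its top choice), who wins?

Proposal 9

First-place vote totals:
  Proposal 6: 1
  Proposal 2: 0
  Proposal 9: 24
  Proposal 1: 12
Proposal 9 has the most first-place votes.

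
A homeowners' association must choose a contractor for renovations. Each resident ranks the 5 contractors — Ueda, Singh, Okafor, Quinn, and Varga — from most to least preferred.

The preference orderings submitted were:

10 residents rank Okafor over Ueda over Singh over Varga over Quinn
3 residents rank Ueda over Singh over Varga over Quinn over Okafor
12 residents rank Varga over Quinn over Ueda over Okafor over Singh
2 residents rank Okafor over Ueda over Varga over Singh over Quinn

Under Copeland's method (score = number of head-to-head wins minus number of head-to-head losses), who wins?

Ueda

Pairwise results:
  Ueda vs Singh: Ueda wins 27–0.
  Ueda vs Okafor: Ueda wins 15–12.
  Ueda vs Quinn: Ueda wins 15–12.
  Ueda vs Varga: Ueda wins 15–12.
  Singh vs Okafor: Okafor wins 24–3.
  Singh vs Quinn: Singh wins 15–12.
  Singh vs Varga: Varga wins 14–13.
  Okafor vs Quinn: Quinn wins 15–12.
  Okafor vs Varga: Varga wins 15–12.
  Quinn vs Varga: Varga wins 27–0.
Copeland scores (wins − losses):
  Ueda: 4 − 0 = 4
  Singh: 1 − 3 = -2
  Okafor: 1 − 3 = -2
  Quinn: 1 − 3 = -2
  Varga: 3 − 1 = 2
Ueda has the best Copeland score.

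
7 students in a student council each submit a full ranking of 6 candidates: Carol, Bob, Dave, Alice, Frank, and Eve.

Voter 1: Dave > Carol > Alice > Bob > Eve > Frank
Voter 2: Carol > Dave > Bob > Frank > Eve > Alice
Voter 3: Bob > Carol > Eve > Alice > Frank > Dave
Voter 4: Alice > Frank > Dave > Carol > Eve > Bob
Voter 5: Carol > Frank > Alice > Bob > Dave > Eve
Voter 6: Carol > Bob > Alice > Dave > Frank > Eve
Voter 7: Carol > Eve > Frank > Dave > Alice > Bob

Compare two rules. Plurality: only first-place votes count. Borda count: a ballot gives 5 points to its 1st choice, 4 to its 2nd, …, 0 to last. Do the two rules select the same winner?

Plurality first-place counts: Carol 4, Bob 1, Dave 1, Alice 1, Frank 0, Eve 0 → Carol.
Borda totals: Carol 30, Bob 16, Dave 17, Alice 17, Frank 15, Eve 10 → Carol.
The two rules agree on Carol.

Yes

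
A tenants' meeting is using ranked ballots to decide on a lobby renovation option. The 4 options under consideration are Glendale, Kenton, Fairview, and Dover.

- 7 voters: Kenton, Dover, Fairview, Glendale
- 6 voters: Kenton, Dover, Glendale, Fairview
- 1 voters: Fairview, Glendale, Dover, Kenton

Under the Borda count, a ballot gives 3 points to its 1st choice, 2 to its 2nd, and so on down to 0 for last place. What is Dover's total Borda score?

27

Borda scores:
  Glendale: 7·0 + 6·1 + 2 = 8
  Kenton: 7·3 + 6·3 + 0 = 39
  Fairview: 7·1 + 6·0 + 3 = 10
  Dover: 7·2 + 6·2 + 1 = 27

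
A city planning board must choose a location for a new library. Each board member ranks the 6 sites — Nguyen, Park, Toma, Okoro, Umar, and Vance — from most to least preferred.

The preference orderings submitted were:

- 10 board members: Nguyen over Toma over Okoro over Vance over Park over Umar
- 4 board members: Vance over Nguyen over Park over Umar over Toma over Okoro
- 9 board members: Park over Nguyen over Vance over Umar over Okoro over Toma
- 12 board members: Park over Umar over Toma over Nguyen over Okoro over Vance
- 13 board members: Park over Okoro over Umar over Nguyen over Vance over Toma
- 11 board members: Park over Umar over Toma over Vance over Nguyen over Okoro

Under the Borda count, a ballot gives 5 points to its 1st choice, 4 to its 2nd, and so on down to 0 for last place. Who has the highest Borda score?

Park

Borda scores:
  Nguyen: 10·5 + 4·4 + 9·4 + 12·2 + 13·2 + 11·1 = 163
  Park: 10·1 + 4·3 + 9·5 + 12·5 + 13·5 + 11·5 = 247
  Toma: 10·4 + 4·1 + 9·0 + 12·3 + 13·0 + 11·3 = 113
  Okoro: 10·3 + 4·0 + 9·1 + 12·1 + 13·4 + 11·0 = 103
  Umar: 10·0 + 4·2 + 9·2 + 12·4 + 13·3 + 11·4 = 157
  Vance: 10·2 + 4·5 + 9·3 + 12·0 + 13·1 + 11·2 = 102
Park has the highest total.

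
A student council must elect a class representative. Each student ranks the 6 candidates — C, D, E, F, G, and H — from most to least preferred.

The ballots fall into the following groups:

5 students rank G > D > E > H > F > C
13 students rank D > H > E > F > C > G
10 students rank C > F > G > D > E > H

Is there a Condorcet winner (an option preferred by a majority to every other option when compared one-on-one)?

Head-to-head results (28 voters total):
C vs D: D wins 18–10.
C vs E: E wins 18–10.
C vs F: F wins 18–10.
C vs G: C wins 23–5.
C vs H: H wins 18–10.
D vs E: D wins 28–0.
D vs F: D wins 18–10.
D vs G: G wins 15–13.
D vs H: D wins 28–0.
E vs F: E wins 18–10.
E vs G: G wins 15–13.
E vs H: E wins 15–13.
F vs G: F wins 23–5.
F vs H: H wins 18–10.
G vs H: G wins 15–13.
No candidate beats all others: C beats G beats D beats C, a majority cycle.

No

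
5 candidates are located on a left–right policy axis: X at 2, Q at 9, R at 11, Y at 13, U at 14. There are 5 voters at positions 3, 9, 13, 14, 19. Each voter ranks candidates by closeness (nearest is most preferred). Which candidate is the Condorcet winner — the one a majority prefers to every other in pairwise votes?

With single-peaked preferences on a line, the Condorcet winner is the candidate closest to the median voter.
The median voter (position 13) is closest to Y at 13.
Check: Y vs Q — voters closer to Y: 3 of 5.

Y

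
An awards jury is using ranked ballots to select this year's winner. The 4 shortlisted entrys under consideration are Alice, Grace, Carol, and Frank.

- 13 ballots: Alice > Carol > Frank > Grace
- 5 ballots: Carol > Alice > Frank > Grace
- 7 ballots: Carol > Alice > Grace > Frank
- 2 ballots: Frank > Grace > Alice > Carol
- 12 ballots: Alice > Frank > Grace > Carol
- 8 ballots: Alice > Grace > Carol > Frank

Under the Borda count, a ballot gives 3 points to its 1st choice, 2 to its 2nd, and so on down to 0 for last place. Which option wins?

Alice

Borda scores:
  Alice: 13·3 + 5·2 + 7·2 + 2·1 + 12·3 + 8·3 = 125
  Grace: 13·0 + 5·0 + 7·1 + 2·2 + 12·1 + 8·2 = 39
  Carol: 13·2 + 5·3 + 7·3 + 2·0 + 12·0 + 8·1 = 70
  Frank: 13·1 + 5·1 + 7·0 + 2·3 + 12·2 + 8·0 = 48
Alice has the highest total.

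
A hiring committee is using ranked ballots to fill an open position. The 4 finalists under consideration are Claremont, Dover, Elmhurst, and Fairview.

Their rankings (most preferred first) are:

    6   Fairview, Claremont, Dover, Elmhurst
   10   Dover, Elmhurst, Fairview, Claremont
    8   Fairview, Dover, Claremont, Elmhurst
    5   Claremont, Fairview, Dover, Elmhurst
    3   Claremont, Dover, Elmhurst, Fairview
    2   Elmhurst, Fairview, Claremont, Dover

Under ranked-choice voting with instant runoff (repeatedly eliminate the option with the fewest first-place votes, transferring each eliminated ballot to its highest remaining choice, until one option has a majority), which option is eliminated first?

Round 1: Fairview 14, Dover 10, Claremont 8, Elmhurst 2. Elmhurst has the fewest and is eliminated.
Round 2: Fairview 16, Dover 10, Claremont 8. Claremont has the fewest and is eliminated.
Round 3: Fairview 21, Dover 13. Fairview has a majority.

Elmhurst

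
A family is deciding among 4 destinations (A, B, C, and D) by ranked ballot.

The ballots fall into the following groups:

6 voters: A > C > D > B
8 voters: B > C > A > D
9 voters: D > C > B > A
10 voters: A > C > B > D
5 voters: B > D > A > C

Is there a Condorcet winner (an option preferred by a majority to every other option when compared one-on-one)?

Head-to-head results (38 voters total):
A vs B: B wins 22–16.
A vs C: A wins 21–17.
A vs D: A wins 24–14.
B vs C: C wins 25–13.
B vs D: B wins 23–15.
C vs D: C wins 24–14.
No candidate beats all others: A beats C beats B beats A, a majority cycle.

No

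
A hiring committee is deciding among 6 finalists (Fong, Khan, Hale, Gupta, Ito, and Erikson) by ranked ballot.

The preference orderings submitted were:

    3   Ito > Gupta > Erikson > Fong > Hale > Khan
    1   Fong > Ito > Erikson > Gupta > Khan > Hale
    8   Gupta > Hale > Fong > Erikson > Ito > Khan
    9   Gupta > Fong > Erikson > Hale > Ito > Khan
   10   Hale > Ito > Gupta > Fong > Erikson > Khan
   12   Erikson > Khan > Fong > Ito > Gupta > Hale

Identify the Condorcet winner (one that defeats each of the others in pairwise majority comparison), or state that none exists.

Head-to-head results (43 voters total):
Fong vs Khan: Fong wins 31–12.
Fong vs Hale: Fong wins 25–18.
Fong vs Gupta: Gupta wins 30–13.
Fong vs Ito: Fong wins 30–13.
Fong vs Erikson: Fong wins 28–15.
Khan vs Hale: Hale wins 30–13.
Khan vs Gupta: Gupta wins 31–12.
Khan vs Ito: Ito wins 31–12.
Khan vs Erikson: Erikson wins 43–0.
Hale vs Gupta: Gupta wins 33–10.
Hale vs Ito: Hale wins 27–16.
Hale vs Erikson: Erikson wins 25–18.
Gupta vs Ito: Ito wins 26–17.
Gupta vs Erikson: Gupta wins 30–13.
Ito vs Erikson: Erikson wins 29–14.
No candidate beats all others: Fong beats Ito beats Gupta beats Fong, a majority cycle.

No Condorcet winner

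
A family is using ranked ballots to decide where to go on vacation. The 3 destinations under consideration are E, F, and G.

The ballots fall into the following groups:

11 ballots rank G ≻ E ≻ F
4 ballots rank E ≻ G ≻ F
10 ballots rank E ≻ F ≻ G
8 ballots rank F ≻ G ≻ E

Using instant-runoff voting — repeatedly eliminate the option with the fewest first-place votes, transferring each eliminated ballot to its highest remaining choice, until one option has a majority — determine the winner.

Round 1: E 14, G 11, F 8. F has the fewest and is eliminated.
Round 2: G 19, E 14. G has a majority.

G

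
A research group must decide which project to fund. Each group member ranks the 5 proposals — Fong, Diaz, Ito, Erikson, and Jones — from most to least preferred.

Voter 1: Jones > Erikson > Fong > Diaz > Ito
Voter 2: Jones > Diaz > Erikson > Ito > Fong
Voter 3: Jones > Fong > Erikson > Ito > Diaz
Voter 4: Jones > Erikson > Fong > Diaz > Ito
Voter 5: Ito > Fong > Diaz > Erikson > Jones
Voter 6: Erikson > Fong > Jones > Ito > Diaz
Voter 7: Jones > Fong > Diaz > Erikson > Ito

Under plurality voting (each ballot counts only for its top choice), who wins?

First-place vote totals:
  Fong: 0
  Diaz: 0
  Ito: 1
  Erikson: 1
  Jones: 5
Jones has the most first-place votes.

Jones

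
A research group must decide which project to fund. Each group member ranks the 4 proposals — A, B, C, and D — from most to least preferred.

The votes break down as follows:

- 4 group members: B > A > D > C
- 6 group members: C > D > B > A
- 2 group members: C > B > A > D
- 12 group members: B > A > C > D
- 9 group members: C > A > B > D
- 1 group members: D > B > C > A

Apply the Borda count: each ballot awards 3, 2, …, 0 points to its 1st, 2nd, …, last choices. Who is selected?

Borda scores:
  A: 4·2 + 6·0 + 2·1 + 12·2 + 9·2 + 0 = 52
  B: 4·3 + 6·1 + 2·2 + 12·3 + 9·1 + 2 = 69
  C: 4·0 + 6·3 + 2·3 + 12·1 + 9·3 + 1 = 64
  D: 4·1 + 6·2 + 2·0 + 12·0 + 9·0 + 3 = 19
B has the highest total.

B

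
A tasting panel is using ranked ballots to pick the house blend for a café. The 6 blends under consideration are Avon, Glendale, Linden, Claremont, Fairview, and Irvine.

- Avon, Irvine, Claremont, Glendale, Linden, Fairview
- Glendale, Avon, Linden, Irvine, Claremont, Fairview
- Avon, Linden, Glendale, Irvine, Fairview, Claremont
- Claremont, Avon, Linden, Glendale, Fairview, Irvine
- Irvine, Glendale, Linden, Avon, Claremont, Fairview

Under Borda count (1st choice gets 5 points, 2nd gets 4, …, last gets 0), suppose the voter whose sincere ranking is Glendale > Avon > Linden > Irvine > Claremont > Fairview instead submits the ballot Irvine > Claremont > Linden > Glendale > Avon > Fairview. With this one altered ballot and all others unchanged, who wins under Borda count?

Avon

Borda totals with the altered ballot: Avon 17, Glendale 13, Linden 14, Claremont 13, Fairview 2, Irvine 16.
The winner is unchanged: still Avon.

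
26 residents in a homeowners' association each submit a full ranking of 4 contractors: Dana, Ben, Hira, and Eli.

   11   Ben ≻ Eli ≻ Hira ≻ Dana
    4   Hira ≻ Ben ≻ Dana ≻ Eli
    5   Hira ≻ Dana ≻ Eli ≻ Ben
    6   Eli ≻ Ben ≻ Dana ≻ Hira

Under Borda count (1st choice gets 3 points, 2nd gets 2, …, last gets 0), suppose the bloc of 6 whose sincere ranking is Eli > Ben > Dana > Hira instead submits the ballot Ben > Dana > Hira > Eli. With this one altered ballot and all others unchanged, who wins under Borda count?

Borda totals with the altered ballot: Dana 26, Ben 59, Hira 44, Eli 27.
The winner is unchanged: still Ben.

Ben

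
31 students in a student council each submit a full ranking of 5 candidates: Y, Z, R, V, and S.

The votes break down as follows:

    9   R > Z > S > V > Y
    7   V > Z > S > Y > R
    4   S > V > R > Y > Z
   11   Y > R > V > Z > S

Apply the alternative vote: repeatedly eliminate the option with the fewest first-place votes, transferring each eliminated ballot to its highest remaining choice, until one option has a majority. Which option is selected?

Round 1: Y 11, R 9, V 7, S 4, Z 0. Z has the fewest and is eliminated.
Round 2: Y 11, R 9, V 7, S 4. S has the fewest and is eliminated.
Round 3: Y 11, V 11, R 9. R has the fewest and is eliminated.
Round 4: V 20, Y 11. V has a majority.

V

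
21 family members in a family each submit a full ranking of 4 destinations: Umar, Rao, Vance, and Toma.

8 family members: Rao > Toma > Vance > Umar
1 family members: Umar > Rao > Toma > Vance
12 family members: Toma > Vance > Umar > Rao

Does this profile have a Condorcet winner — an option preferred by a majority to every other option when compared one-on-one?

Yes

Head-to-head results (21 voters total):
Umar vs Rao: Umar wins 13–8.
Umar vs Vance: Vance wins 20–1.
Umar vs Toma: Toma wins 20–1.
Rao vs Vance: Vance wins 12–9.
Rao vs Toma: Toma wins 12–9.
Vance vs Toma: Toma wins 21–0.
Toma beats each rival — Umar (20–1), Rao (12–9), Vance (21–0) — so Toma is the Condorcet winner.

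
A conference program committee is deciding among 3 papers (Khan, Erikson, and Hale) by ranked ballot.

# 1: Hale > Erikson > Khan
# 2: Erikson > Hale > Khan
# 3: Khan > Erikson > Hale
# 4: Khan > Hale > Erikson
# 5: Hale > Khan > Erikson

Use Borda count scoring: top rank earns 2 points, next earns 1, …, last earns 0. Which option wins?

Borda scores:
  Khan: 0 + 0 + 2 + 2 + 1 = 5
  Erikson: 1 + 2 + 1 + 0 + 0 = 4
  Hale: 2 + 1 + 0 + 1 + 2 = 6
Hale has the highest total.

Hale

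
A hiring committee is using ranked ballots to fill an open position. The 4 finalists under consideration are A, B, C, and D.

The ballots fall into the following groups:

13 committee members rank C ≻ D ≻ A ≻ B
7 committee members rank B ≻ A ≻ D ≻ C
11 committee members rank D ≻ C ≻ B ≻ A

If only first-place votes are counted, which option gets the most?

First-place vote totals:
  A: 0
  B: 7
  C: 13
  D: 11
C has the most first-place votes.

C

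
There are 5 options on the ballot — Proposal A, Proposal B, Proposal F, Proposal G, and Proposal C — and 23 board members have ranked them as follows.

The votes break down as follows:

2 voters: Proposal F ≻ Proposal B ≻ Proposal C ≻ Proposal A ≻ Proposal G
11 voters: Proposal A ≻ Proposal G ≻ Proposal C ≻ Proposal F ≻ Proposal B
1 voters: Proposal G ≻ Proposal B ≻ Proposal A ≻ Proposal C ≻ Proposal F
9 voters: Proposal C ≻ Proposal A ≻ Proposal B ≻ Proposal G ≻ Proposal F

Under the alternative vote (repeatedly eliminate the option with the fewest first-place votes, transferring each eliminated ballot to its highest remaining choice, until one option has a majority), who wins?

Round 1: Proposal A 11, Proposal C 9, Proposal F 2, Proposal G 1, Proposal B 0. Proposal B has the fewest and is eliminated.
Round 2: Proposal A 11, Proposal C 9, Proposal F 2, Proposal G 1. Proposal G has the fewest and is eliminated.
Round 3: Proposal A 12, Proposal C 9, Proposal F 2. Proposal A has a majority.

Proposal A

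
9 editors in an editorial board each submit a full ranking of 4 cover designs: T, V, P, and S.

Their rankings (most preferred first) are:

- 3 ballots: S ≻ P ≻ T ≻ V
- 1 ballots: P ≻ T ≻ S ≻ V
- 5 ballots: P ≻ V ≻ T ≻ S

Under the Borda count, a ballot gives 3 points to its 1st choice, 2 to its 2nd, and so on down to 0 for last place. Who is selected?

P

Borda scores:
  T: 3·1 + 2 + 5·1 = 10
  V: 3·0 + 0 + 5·2 = 10
  P: 3·2 + 3 + 5·3 = 24
  S: 3·3 + 1 + 5·0 = 10
P has the highest total.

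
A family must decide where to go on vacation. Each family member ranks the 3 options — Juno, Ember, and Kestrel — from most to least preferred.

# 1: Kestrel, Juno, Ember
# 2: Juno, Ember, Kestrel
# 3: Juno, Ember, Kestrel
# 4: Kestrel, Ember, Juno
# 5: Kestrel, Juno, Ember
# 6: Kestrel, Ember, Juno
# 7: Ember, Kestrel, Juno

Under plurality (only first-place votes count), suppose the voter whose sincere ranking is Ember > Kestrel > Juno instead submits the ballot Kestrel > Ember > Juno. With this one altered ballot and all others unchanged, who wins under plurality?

Kestrel

First-place totals with the altered ballot: Juno 2, Ember 0, Kestrel 5.
The winner is unchanged: still Kestrel.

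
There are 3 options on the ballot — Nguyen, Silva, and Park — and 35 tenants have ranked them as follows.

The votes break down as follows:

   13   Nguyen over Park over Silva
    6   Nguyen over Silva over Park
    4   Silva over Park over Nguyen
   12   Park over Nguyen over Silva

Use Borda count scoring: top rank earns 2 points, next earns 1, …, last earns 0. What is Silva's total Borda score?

14

Borda scores:
  Nguyen: 13·2 + 6·2 + 4·0 + 12·1 = 50
  Silva: 13·0 + 6·1 + 4·2 + 12·0 = 14
  Park: 13·1 + 6·0 + 4·1 + 12·2 = 41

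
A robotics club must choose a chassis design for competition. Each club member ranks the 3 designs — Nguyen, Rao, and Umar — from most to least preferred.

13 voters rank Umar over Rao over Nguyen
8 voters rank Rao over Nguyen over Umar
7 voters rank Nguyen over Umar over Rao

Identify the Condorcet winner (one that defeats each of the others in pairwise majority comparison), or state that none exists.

None — there is no Condorcet winner

Head-to-head results (28 voters total):
Nguyen vs Rao: Rao wins 21–7.
Nguyen vs Umar: Nguyen wins 15–13.
Rao vs Umar: Umar wins 20–8.
No candidate beats all others: Nguyen beats Umar beats Rao beats Nguyen, a majority cycle.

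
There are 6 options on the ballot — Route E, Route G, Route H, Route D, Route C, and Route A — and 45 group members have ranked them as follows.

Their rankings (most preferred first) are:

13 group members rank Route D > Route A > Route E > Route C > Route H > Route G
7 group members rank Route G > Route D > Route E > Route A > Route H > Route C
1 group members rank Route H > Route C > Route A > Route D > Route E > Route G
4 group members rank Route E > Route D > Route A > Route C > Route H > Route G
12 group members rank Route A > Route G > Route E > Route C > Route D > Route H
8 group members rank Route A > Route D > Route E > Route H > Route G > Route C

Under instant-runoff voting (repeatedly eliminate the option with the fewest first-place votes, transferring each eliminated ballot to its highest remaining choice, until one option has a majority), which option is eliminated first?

Round 1: Route A 20, Route D 13, Route G 7, Route E 4, Route H 1, Route C 0. Route C has the fewest and is eliminated.
Round 2: Route A 20, Route D 13, Route G 7, Route E 4, Route H 1. Route H has the fewest and is eliminated.
Round 3: Route A 21, Route D 13, Route G 7, Route E 4. Route E has the fewest and is eliminated.
Round 4: Route A 21, Route D 17, Route G 7. Route G has the fewest and is eliminated.
Round 5: Route D 24, Route A 21. Route D has a majority.

Route C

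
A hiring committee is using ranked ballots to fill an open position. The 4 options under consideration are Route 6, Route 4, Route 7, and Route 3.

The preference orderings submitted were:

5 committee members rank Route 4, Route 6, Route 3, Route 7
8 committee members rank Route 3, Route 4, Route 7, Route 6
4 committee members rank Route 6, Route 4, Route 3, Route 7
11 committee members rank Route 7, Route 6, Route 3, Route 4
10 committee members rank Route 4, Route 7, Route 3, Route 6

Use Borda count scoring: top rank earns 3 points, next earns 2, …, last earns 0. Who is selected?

Route 4

Borda scores:
  Route 6: 5·2 + 8·0 + 4·3 + 11·2 + 10·0 = 44
  Route 4: 5·3 + 8·2 + 4·2 + 11·0 + 10·3 = 69
  Route 7: 5·0 + 8·1 + 4·0 + 11·3 + 10·2 = 61
  Route 3: 5·1 + 8·3 + 4·1 + 11·1 + 10·1 = 54
Route 4 has the highest total.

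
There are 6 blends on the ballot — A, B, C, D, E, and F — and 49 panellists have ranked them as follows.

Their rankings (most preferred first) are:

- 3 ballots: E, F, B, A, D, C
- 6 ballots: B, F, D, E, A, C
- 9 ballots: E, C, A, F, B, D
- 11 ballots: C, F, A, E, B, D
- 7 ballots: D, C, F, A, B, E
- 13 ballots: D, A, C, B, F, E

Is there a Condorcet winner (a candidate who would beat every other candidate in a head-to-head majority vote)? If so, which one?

Head-to-head results (49 voters total):
A vs B: A wins 40–9.
A vs C: C wins 27–22.
A vs D: D wins 26–23.
A vs E: A wins 31–18.
A vs F: F wins 27–22.
B vs C: C wins 40–9.
B vs D: B wins 29–20.
B vs E: B wins 26–23.
B vs F: F wins 30–19.
C vs D: D wins 29–20.
C vs E: C wins 31–18.
C vs F: C wins 40–9.
D vs E: D wins 26–23.
D vs F: F wins 29–20.
E vs F: F wins 37–12.
No candidate beats all others: A beats B beats D beats A, a majority cycle.

There is no Condorcet winner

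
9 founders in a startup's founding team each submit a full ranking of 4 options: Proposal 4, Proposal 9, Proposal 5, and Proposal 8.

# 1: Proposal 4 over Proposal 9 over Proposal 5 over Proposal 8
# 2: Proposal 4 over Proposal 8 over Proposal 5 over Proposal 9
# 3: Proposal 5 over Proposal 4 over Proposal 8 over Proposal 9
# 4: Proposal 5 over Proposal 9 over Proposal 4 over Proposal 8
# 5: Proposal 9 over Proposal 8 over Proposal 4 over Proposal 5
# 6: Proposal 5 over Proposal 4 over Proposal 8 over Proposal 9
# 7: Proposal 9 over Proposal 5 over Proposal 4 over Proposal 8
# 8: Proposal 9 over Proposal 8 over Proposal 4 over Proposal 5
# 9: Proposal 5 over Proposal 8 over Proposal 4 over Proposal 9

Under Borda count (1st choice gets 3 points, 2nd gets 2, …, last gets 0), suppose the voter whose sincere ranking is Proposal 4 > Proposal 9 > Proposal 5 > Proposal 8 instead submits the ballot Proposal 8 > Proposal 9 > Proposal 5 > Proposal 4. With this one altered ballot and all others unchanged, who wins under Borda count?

Proposal 5

Borda totals with the altered ballot: Proposal 4 12, Proposal 9 13, Proposal 5 16, Proposal 8 13.
The winner is unchanged: still Proposal 5.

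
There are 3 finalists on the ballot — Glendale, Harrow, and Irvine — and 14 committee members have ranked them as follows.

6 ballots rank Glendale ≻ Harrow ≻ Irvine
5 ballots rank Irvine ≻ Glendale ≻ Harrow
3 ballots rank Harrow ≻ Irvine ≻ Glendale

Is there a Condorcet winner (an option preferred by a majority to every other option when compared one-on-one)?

Head-to-head results (14 voters total):
Glendale vs Harrow: Glendale wins 11–3.
Glendale vs Irvine: Irvine wins 8–6.
Harrow vs Irvine: Harrow wins 9–5.
No candidate beats all others: Glendale beats Harrow beats Irvine beats Glendale, a majority cycle.

No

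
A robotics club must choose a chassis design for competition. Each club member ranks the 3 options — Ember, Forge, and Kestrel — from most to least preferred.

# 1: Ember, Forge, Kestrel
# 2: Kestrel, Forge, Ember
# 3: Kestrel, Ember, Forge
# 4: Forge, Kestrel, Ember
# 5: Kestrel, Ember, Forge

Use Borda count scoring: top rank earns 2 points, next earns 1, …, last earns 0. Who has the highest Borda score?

Borda scores:
  Ember: 2 + 0 + 1 + 0 + 1 = 4
  Forge: 1 + 1 + 0 + 2 + 0 = 4
  Kestrel: 0 + 2 + 2 + 1 + 2 = 7
Kestrel has the highest total.

Kestrel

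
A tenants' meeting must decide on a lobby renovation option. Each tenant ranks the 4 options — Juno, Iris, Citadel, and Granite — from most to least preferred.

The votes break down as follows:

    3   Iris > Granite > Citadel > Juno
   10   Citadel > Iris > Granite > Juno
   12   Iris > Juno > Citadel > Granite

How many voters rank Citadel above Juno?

Ballots ranking Citadel above Juno: 3+10 = 13.
Ballots ranking Juno above Citadel: 12.
So 13 of 25 voters prefer Citadel to Juno.

13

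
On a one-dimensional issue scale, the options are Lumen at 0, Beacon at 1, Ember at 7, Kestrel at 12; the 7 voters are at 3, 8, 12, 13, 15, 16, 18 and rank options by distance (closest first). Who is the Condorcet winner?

With single-peaked preferences on a line, the Condorcet winner is the candidate closest to the median voter.
The median voter (position 13) is closest to Kestrel at 12.
Check: Kestrel vs Ember — voters closer to Kestrel: 5 of 7.

Kestrel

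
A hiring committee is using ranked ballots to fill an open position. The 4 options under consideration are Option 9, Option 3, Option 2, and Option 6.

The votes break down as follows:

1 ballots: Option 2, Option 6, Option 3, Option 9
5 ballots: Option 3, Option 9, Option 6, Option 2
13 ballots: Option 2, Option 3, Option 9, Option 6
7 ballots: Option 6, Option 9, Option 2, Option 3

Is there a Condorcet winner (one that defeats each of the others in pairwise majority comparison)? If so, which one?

Option 2

Head-to-head results (26 voters total):
Option 9 vs Option 3: Option 3 wins 19–7.
Option 9 vs Option 2: Option 2 wins 14–12.
Option 9 vs Option 6: Option 9 wins 18–8.
Option 3 vs Option 2: Option 2 wins 21–5.
Option 3 vs Option 6: Option 3 wins 18–8.
Option 2 vs Option 6: Option 2 wins 14–12.
Option 2 beats each rival — Option 9 (14–12), Option 3 (21–5), Option 6 (14–12) — so Option 2 is the Condorcet winner.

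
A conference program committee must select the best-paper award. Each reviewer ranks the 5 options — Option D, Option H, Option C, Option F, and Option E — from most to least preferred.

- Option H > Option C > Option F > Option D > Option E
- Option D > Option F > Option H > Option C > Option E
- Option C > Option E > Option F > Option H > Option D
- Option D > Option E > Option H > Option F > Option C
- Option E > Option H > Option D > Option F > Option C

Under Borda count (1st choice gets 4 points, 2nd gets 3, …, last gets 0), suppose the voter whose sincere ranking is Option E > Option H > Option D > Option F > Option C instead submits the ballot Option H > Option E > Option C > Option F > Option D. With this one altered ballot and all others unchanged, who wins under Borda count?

Option H

Borda totals with the altered ballot: Option D 9, Option H 13, Option C 10, Option F 9, Option E 9.
The winner is unchanged: still Option H.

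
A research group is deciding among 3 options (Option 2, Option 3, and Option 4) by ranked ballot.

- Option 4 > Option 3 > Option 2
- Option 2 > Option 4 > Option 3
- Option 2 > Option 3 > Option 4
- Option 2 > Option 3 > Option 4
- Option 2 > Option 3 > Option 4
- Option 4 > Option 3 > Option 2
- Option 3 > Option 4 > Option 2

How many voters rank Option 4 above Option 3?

3

Ballots ranking Option 4 above Option 3: 3.
Ballots ranking Option 3 above Option 4: 4.
So 3 of 7 voters prefer Option 4 to Option 3.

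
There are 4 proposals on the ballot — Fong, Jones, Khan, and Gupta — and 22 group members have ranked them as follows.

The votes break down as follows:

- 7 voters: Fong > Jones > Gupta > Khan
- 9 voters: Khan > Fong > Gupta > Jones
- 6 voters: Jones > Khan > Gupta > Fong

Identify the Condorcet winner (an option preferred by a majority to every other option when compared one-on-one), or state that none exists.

Head-to-head results (22 voters total):
Fong vs Jones: Fong wins 16–6.
Fong vs Khan: Khan wins 15–7.
Fong vs Gupta: Fong wins 16–6.
Jones vs Khan: Jones wins 13–9.
Jones vs Gupta: Jones wins 13–9.
Khan vs Gupta: Khan wins 15–7.
No candidate beats all others: Fong beats Jones beats Khan beats Fong, a majority cycle.

There is no Condorcet winner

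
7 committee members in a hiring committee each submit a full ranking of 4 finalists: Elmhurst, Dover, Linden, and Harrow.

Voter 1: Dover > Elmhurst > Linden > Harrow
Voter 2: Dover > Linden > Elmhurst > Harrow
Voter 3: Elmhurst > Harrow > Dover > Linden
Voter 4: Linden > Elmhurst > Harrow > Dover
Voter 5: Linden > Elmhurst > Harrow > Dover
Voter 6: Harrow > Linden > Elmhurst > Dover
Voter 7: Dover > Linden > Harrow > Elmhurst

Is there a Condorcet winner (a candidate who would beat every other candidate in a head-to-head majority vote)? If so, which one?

Head-to-head results (7 voters total):
Elmhurst vs Dover: Elmhurst wins 4–3.
Elmhurst vs Linden: Linden wins 5–2.
Elmhurst vs Harrow: Elmhurst wins 5–2.
Dover vs Linden: Dover wins 4–3.
Dover vs Harrow: Harrow wins 4–3.
Linden vs Harrow: Linden wins 5–2.
No candidate beats all others: Elmhurst beats Dover beats Linden beats Elmhurst, a majority cycle.

None — there is no Condorcet winner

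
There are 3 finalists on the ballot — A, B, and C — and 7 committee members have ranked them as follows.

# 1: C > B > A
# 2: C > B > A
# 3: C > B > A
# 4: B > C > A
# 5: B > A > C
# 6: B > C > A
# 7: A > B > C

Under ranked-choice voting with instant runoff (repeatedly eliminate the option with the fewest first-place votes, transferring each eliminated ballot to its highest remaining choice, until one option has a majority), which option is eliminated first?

A

Round 1: B 3, C 3, A 1. A has the fewest and is eliminated.
Round 2: B 4, C 3. B has a majority.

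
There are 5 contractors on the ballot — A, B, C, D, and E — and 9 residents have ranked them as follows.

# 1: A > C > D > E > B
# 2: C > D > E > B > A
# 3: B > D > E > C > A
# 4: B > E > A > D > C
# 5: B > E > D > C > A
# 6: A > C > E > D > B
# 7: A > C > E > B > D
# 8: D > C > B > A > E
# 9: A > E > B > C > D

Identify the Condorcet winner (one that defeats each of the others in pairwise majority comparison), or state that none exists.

Head-to-head results (9 voters total):
A vs B: B wins 5–4.
A vs C: A wins 5–4.
A vs D: A wins 5–4.
A vs E: A wins 5–4.
B vs C: C wins 5–4.
B vs D: B wins 5–4.
B vs E: E wins 5–4.
C vs D: C wins 5–4.
C vs E: C wins 5–4.
D vs E: E wins 5–4.
No candidate beats all others: A beats C beats B beats A, a majority cycle.

None — there is no Condorcet winner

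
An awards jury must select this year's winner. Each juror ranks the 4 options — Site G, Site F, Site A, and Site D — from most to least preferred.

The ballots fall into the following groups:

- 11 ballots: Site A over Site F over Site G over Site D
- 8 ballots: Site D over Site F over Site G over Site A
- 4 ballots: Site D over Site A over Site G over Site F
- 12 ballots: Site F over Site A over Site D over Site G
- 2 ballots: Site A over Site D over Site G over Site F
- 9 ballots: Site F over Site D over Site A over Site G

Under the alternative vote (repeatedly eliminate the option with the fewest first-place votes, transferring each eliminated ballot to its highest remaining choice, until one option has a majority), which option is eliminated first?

Site G

Round 1: Site F 21, Site A 13, Site D 12, Site G 0. Site G has the fewest and is eliminated.
Round 2: Site F 21, Site A 13, Site D 12. Site D has the fewest and is eliminated.
Round 3: Site F 29, Site A 17. Site F has a majority.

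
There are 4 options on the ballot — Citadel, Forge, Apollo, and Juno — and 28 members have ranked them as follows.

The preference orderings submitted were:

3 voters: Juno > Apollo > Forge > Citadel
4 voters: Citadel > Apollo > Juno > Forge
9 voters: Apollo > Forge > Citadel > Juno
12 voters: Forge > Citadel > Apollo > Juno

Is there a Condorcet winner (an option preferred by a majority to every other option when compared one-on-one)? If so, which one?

None — there is no Condorcet winner

Head-to-head results (28 voters total):
Citadel vs Forge: Forge wins 24–4.
Citadel vs Apollo: Citadel wins 16–12.
Citadel vs Juno: Citadel wins 25–3.
Forge vs Apollo: Apollo wins 16–12.
Forge vs Juno: Forge wins 21–7.
Apollo vs Juno: Apollo wins 25–3.
No candidate beats all others: Citadel beats Apollo beats Forge beats Citadel, a majority cycle.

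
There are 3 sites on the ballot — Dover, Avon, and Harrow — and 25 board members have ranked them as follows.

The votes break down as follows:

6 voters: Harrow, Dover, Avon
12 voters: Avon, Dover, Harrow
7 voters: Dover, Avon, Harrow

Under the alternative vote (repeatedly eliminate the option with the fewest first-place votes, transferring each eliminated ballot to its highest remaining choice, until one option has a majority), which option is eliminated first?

Round 1: Avon 12, Dover 7, Harrow 6. Harrow has the fewest and is eliminated.
Round 2: Dover 13, Avon 12. Dover has a majority.

Harrow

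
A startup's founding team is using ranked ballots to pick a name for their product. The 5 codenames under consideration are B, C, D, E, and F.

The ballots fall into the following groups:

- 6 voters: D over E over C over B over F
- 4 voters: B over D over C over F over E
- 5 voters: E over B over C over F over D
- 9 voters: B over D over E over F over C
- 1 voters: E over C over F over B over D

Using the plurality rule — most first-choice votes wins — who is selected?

B

First-place vote totals:
  B: 13
  C: 0
  D: 6
  E: 6
  F: 0
B has the most first-place votes.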